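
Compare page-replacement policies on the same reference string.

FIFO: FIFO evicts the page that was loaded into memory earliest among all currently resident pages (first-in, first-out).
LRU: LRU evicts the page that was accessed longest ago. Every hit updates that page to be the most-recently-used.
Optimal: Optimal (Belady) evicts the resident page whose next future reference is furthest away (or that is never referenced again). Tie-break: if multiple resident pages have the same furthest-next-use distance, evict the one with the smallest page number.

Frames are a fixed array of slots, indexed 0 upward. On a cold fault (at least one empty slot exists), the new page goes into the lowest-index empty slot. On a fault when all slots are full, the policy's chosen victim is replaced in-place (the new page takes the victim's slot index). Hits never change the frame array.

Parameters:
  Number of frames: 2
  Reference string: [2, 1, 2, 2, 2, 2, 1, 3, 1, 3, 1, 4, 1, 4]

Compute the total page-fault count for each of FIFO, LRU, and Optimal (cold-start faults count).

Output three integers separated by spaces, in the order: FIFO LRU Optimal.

Answer: 5 4 4

Derivation:
--- FIFO ---
  step 0: ref 2 -> FAULT, frames=[2,-] (faults so far: 1)
  step 1: ref 1 -> FAULT, frames=[2,1] (faults so far: 2)
  step 2: ref 2 -> HIT, frames=[2,1] (faults so far: 2)
  step 3: ref 2 -> HIT, frames=[2,1] (faults so far: 2)
  step 4: ref 2 -> HIT, frames=[2,1] (faults so far: 2)
  step 5: ref 2 -> HIT, frames=[2,1] (faults so far: 2)
  step 6: ref 1 -> HIT, frames=[2,1] (faults so far: 2)
  step 7: ref 3 -> FAULT, evict 2, frames=[3,1] (faults so far: 3)
  step 8: ref 1 -> HIT, frames=[3,1] (faults so far: 3)
  step 9: ref 3 -> HIT, frames=[3,1] (faults so far: 3)
  step 10: ref 1 -> HIT, frames=[3,1] (faults so far: 3)
  step 11: ref 4 -> FAULT, evict 1, frames=[3,4] (faults so far: 4)
  step 12: ref 1 -> FAULT, evict 3, frames=[1,4] (faults so far: 5)
  step 13: ref 4 -> HIT, frames=[1,4] (faults so far: 5)
  FIFO total faults: 5
--- LRU ---
  step 0: ref 2 -> FAULT, frames=[2,-] (faults so far: 1)
  step 1: ref 1 -> FAULT, frames=[2,1] (faults so far: 2)
  step 2: ref 2 -> HIT, frames=[2,1] (faults so far: 2)
  step 3: ref 2 -> HIT, frames=[2,1] (faults so far: 2)
  step 4: ref 2 -> HIT, frames=[2,1] (faults so far: 2)
  step 5: ref 2 -> HIT, frames=[2,1] (faults so far: 2)
  step 6: ref 1 -> HIT, frames=[2,1] (faults so far: 2)
  step 7: ref 3 -> FAULT, evict 2, frames=[3,1] (faults so far: 3)
  step 8: ref 1 -> HIT, frames=[3,1] (faults so far: 3)
  step 9: ref 3 -> HIT, frames=[3,1] (faults so far: 3)
  step 10: ref 1 -> HIT, frames=[3,1] (faults so far: 3)
  step 11: ref 4 -> FAULT, evict 3, frames=[4,1] (faults so far: 4)
  step 12: ref 1 -> HIT, frames=[4,1] (faults so far: 4)
  step 13: ref 4 -> HIT, frames=[4,1] (faults so far: 4)
  LRU total faults: 4
--- Optimal ---
  step 0: ref 2 -> FAULT, frames=[2,-] (faults so far: 1)
  step 1: ref 1 -> FAULT, frames=[2,1] (faults so far: 2)
  step 2: ref 2 -> HIT, frames=[2,1] (faults so far: 2)
  step 3: ref 2 -> HIT, frames=[2,1] (faults so far: 2)
  step 4: ref 2 -> HIT, frames=[2,1] (faults so far: 2)
  step 5: ref 2 -> HIT, frames=[2,1] (faults so far: 2)
  step 6: ref 1 -> HIT, frames=[2,1] (faults so far: 2)
  step 7: ref 3 -> FAULT, evict 2, frames=[3,1] (faults so far: 3)
  step 8: ref 1 -> HIT, frames=[3,1] (faults so far: 3)
  step 9: ref 3 -> HIT, frames=[3,1] (faults so far: 3)
  step 10: ref 1 -> HIT, frames=[3,1] (faults so far: 3)
  step 11: ref 4 -> FAULT, evict 3, frames=[4,1] (faults so far: 4)
  step 12: ref 1 -> HIT, frames=[4,1] (faults so far: 4)
  step 13: ref 4 -> HIT, frames=[4,1] (faults so far: 4)
  Optimal total faults: 4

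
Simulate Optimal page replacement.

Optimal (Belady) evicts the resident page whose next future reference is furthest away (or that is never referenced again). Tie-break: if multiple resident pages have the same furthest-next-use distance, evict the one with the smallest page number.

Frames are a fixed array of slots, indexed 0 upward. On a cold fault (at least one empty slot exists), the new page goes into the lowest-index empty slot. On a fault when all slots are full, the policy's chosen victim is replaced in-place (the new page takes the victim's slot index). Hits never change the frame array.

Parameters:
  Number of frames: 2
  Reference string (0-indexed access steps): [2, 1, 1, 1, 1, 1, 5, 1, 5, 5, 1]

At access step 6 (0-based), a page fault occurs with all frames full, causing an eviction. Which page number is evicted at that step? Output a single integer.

Step 0: ref 2 -> FAULT, frames=[2,-]
Step 1: ref 1 -> FAULT, frames=[2,1]
Step 2: ref 1 -> HIT, frames=[2,1]
Step 3: ref 1 -> HIT, frames=[2,1]
Step 4: ref 1 -> HIT, frames=[2,1]
Step 5: ref 1 -> HIT, frames=[2,1]
Step 6: ref 5 -> FAULT, evict 2, frames=[5,1]
At step 6: evicted page 2

Answer: 2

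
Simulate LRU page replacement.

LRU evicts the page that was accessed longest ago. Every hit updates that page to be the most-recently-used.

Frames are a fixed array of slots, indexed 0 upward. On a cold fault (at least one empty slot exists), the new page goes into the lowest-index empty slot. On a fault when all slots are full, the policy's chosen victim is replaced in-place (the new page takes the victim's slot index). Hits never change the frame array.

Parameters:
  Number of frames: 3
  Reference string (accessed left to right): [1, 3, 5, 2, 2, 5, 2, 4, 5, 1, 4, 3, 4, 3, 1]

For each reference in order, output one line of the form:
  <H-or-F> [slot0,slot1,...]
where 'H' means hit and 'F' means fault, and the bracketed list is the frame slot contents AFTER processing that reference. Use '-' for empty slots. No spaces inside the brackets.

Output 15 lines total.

F [1,-,-]
F [1,3,-]
F [1,3,5]
F [2,3,5]
H [2,3,5]
H [2,3,5]
H [2,3,5]
F [2,4,5]
H [2,4,5]
F [1,4,5]
H [1,4,5]
F [1,4,3]
H [1,4,3]
H [1,4,3]
H [1,4,3]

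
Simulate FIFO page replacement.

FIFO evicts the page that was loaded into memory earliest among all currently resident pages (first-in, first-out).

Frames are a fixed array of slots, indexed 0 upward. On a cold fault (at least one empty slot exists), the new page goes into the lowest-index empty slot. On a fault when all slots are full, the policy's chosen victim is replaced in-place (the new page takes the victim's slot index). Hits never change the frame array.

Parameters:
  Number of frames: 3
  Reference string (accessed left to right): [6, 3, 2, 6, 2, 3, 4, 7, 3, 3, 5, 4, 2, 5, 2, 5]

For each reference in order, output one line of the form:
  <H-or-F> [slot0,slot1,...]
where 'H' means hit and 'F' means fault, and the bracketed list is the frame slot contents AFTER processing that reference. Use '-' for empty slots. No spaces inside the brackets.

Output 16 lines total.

F [6,-,-]
F [6,3,-]
F [6,3,2]
H [6,3,2]
H [6,3,2]
H [6,3,2]
F [4,3,2]
F [4,7,2]
F [4,7,3]
H [4,7,3]
F [5,7,3]
F [5,4,3]
F [5,4,2]
H [5,4,2]
H [5,4,2]
H [5,4,2]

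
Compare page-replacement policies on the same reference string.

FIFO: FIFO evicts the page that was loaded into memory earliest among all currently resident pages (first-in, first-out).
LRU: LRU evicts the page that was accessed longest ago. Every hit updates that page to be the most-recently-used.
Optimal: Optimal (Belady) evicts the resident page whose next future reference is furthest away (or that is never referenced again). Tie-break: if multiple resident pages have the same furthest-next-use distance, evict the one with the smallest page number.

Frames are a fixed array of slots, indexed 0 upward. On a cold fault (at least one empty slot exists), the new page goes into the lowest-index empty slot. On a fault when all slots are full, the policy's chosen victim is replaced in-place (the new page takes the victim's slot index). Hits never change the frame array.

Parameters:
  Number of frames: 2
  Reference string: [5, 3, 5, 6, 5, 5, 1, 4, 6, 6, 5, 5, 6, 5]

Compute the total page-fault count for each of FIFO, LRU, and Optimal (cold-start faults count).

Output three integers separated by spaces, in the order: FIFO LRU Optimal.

--- FIFO ---
  step 0: ref 5 -> FAULT, frames=[5,-] (faults so far: 1)
  step 1: ref 3 -> FAULT, frames=[5,3] (faults so far: 2)
  step 2: ref 5 -> HIT, frames=[5,3] (faults so far: 2)
  step 3: ref 6 -> FAULT, evict 5, frames=[6,3] (faults so far: 3)
  step 4: ref 5 -> FAULT, evict 3, frames=[6,5] (faults so far: 4)
  step 5: ref 5 -> HIT, frames=[6,5] (faults so far: 4)
  step 6: ref 1 -> FAULT, evict 6, frames=[1,5] (faults so far: 5)
  step 7: ref 4 -> FAULT, evict 5, frames=[1,4] (faults so far: 6)
  step 8: ref 6 -> FAULT, evict 1, frames=[6,4] (faults so far: 7)
  step 9: ref 6 -> HIT, frames=[6,4] (faults so far: 7)
  step 10: ref 5 -> FAULT, evict 4, frames=[6,5] (faults so far: 8)
  step 11: ref 5 -> HIT, frames=[6,5] (faults so far: 8)
  step 12: ref 6 -> HIT, frames=[6,5] (faults so far: 8)
  step 13: ref 5 -> HIT, frames=[6,5] (faults so far: 8)
  FIFO total faults: 8
--- LRU ---
  step 0: ref 5 -> FAULT, frames=[5,-] (faults so far: 1)
  step 1: ref 3 -> FAULT, frames=[5,3] (faults so far: 2)
  step 2: ref 5 -> HIT, frames=[5,3] (faults so far: 2)
  step 3: ref 6 -> FAULT, evict 3, frames=[5,6] (faults so far: 3)
  step 4: ref 5 -> HIT, frames=[5,6] (faults so far: 3)
  step 5: ref 5 -> HIT, frames=[5,6] (faults so far: 3)
  step 6: ref 1 -> FAULT, evict 6, frames=[5,1] (faults so far: 4)
  step 7: ref 4 -> FAULT, evict 5, frames=[4,1] (faults so far: 5)
  step 8: ref 6 -> FAULT, evict 1, frames=[4,6] (faults so far: 6)
  step 9: ref 6 -> HIT, frames=[4,6] (faults so far: 6)
  step 10: ref 5 -> FAULT, evict 4, frames=[5,6] (faults so far: 7)
  step 11: ref 5 -> HIT, frames=[5,6] (faults so far: 7)
  step 12: ref 6 -> HIT, frames=[5,6] (faults so far: 7)
  step 13: ref 5 -> HIT, frames=[5,6] (faults so far: 7)
  LRU total faults: 7
--- Optimal ---
  step 0: ref 5 -> FAULT, frames=[5,-] (faults so far: 1)
  step 1: ref 3 -> FAULT, frames=[5,3] (faults so far: 2)
  step 2: ref 5 -> HIT, frames=[5,3] (faults so far: 2)
  step 3: ref 6 -> FAULT, evict 3, frames=[5,6] (faults so far: 3)
  step 4: ref 5 -> HIT, frames=[5,6] (faults so far: 3)
  step 5: ref 5 -> HIT, frames=[5,6] (faults so far: 3)
  step 6: ref 1 -> FAULT, evict 5, frames=[1,6] (faults so far: 4)
  step 7: ref 4 -> FAULT, evict 1, frames=[4,6] (faults so far: 5)
  step 8: ref 6 -> HIT, frames=[4,6] (faults so far: 5)
  step 9: ref 6 -> HIT, frames=[4,6] (faults so far: 5)
  step 10: ref 5 -> FAULT, evict 4, frames=[5,6] (faults so far: 6)
  step 11: ref 5 -> HIT, frames=[5,6] (faults so far: 6)
  step 12: ref 6 -> HIT, frames=[5,6] (faults so far: 6)
  step 13: ref 5 -> HIT, frames=[5,6] (faults so far: 6)
  Optimal total faults: 6

Answer: 8 7 6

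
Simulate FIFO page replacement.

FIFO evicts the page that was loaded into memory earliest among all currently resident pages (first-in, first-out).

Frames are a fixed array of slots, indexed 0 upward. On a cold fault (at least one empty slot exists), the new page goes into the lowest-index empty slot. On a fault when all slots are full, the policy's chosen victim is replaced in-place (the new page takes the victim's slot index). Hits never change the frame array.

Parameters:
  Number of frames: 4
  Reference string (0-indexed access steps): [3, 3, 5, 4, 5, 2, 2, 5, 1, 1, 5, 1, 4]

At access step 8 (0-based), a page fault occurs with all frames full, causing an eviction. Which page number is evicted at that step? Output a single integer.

Answer: 3

Derivation:
Step 0: ref 3 -> FAULT, frames=[3,-,-,-]
Step 1: ref 3 -> HIT, frames=[3,-,-,-]
Step 2: ref 5 -> FAULT, frames=[3,5,-,-]
Step 3: ref 4 -> FAULT, frames=[3,5,4,-]
Step 4: ref 5 -> HIT, frames=[3,5,4,-]
Step 5: ref 2 -> FAULT, frames=[3,5,4,2]
Step 6: ref 2 -> HIT, frames=[3,5,4,2]
Step 7: ref 5 -> HIT, frames=[3,5,4,2]
Step 8: ref 1 -> FAULT, evict 3, frames=[1,5,4,2]
At step 8: evicted page 3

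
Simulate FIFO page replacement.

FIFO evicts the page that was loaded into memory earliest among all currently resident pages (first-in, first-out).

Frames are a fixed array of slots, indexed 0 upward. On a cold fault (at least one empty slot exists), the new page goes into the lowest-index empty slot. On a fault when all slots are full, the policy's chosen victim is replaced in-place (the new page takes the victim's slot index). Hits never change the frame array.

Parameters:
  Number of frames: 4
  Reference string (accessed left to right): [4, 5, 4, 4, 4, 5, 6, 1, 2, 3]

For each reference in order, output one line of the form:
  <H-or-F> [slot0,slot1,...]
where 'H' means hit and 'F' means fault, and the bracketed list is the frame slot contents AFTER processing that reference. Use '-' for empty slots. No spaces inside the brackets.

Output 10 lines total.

F [4,-,-,-]
F [4,5,-,-]
H [4,5,-,-]
H [4,5,-,-]
H [4,5,-,-]
H [4,5,-,-]
F [4,5,6,-]
F [4,5,6,1]
F [2,5,6,1]
F [2,3,6,1]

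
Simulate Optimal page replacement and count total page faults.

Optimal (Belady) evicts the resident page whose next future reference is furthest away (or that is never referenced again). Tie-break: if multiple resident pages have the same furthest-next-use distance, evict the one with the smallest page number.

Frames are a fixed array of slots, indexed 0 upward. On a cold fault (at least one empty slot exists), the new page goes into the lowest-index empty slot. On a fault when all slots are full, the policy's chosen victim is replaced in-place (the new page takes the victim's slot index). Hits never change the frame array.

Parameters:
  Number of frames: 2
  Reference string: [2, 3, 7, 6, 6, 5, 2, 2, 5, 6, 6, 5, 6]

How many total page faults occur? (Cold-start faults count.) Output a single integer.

Answer: 6

Derivation:
Step 0: ref 2 → FAULT, frames=[2,-]
Step 1: ref 3 → FAULT, frames=[2,3]
Step 2: ref 7 → FAULT (evict 3), frames=[2,7]
Step 3: ref 6 → FAULT (evict 7), frames=[2,6]
Step 4: ref 6 → HIT, frames=[2,6]
Step 5: ref 5 → FAULT (evict 6), frames=[2,5]
Step 6: ref 2 → HIT, frames=[2,5]
Step 7: ref 2 → HIT, frames=[2,5]
Step 8: ref 5 → HIT, frames=[2,5]
Step 9: ref 6 → FAULT (evict 2), frames=[6,5]
Step 10: ref 6 → HIT, frames=[6,5]
Step 11: ref 5 → HIT, frames=[6,5]
Step 12: ref 6 → HIT, frames=[6,5]
Total faults: 6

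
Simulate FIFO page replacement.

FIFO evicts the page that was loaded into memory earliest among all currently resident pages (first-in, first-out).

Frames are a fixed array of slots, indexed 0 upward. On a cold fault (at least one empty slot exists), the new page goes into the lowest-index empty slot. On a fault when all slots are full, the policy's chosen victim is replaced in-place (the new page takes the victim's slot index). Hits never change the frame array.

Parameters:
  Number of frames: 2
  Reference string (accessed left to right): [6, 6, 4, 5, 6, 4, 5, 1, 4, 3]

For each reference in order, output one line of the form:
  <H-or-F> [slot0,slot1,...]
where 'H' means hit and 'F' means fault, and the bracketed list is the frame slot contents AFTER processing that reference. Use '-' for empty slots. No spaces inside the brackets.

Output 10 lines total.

F [6,-]
H [6,-]
F [6,4]
F [5,4]
F [5,6]
F [4,6]
F [4,5]
F [1,5]
F [1,4]
F [3,4]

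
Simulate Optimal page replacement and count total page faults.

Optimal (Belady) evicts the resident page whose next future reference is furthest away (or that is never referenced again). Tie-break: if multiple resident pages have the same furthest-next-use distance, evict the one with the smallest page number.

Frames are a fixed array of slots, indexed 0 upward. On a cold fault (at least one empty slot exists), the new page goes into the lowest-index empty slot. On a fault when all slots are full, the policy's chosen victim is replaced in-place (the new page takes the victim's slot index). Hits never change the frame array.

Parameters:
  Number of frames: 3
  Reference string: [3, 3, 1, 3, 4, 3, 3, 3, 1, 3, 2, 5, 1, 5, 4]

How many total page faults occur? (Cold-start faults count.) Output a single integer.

Step 0: ref 3 → FAULT, frames=[3,-,-]
Step 1: ref 3 → HIT, frames=[3,-,-]
Step 2: ref 1 → FAULT, frames=[3,1,-]
Step 3: ref 3 → HIT, frames=[3,1,-]
Step 4: ref 4 → FAULT, frames=[3,1,4]
Step 5: ref 3 → HIT, frames=[3,1,4]
Step 6: ref 3 → HIT, frames=[3,1,4]
Step 7: ref 3 → HIT, frames=[3,1,4]
Step 8: ref 1 → HIT, frames=[3,1,4]
Step 9: ref 3 → HIT, frames=[3,1,4]
Step 10: ref 2 → FAULT (evict 3), frames=[2,1,4]
Step 11: ref 5 → FAULT (evict 2), frames=[5,1,4]
Step 12: ref 1 → HIT, frames=[5,1,4]
Step 13: ref 5 → HIT, frames=[5,1,4]
Step 14: ref 4 → HIT, frames=[5,1,4]
Total faults: 5

Answer: 5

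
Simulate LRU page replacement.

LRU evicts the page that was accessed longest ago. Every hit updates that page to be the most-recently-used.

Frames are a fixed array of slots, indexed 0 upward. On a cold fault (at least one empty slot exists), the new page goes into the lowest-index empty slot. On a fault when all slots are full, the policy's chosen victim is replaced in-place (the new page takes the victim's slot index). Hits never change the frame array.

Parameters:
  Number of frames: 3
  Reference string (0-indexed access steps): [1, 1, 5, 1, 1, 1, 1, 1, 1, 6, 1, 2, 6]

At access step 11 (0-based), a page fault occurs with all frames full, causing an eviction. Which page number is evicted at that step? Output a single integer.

Answer: 5

Derivation:
Step 0: ref 1 -> FAULT, frames=[1,-,-]
Step 1: ref 1 -> HIT, frames=[1,-,-]
Step 2: ref 5 -> FAULT, frames=[1,5,-]
Step 3: ref 1 -> HIT, frames=[1,5,-]
Step 4: ref 1 -> HIT, frames=[1,5,-]
Step 5: ref 1 -> HIT, frames=[1,5,-]
Step 6: ref 1 -> HIT, frames=[1,5,-]
Step 7: ref 1 -> HIT, frames=[1,5,-]
Step 8: ref 1 -> HIT, frames=[1,5,-]
Step 9: ref 6 -> FAULT, frames=[1,5,6]
Step 10: ref 1 -> HIT, frames=[1,5,6]
Step 11: ref 2 -> FAULT, evict 5, frames=[1,2,6]
At step 11: evicted page 5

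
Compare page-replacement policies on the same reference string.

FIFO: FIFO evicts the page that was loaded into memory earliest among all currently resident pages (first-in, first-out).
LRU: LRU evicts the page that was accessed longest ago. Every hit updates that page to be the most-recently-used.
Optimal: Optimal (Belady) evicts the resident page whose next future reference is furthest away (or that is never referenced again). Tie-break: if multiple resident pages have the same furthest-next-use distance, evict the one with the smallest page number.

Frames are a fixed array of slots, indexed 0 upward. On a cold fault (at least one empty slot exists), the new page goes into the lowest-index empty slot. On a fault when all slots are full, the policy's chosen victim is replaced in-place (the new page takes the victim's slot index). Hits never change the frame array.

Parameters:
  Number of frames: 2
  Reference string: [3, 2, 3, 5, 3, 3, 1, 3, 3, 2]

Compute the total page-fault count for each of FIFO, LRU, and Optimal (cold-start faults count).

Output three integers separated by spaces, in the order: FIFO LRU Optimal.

Answer: 6 5 5

Derivation:
--- FIFO ---
  step 0: ref 3 -> FAULT, frames=[3,-] (faults so far: 1)
  step 1: ref 2 -> FAULT, frames=[3,2] (faults so far: 2)
  step 2: ref 3 -> HIT, frames=[3,2] (faults so far: 2)
  step 3: ref 5 -> FAULT, evict 3, frames=[5,2] (faults so far: 3)
  step 4: ref 3 -> FAULT, evict 2, frames=[5,3] (faults so far: 4)
  step 5: ref 3 -> HIT, frames=[5,3] (faults so far: 4)
  step 6: ref 1 -> FAULT, evict 5, frames=[1,3] (faults so far: 5)
  step 7: ref 3 -> HIT, frames=[1,3] (faults so far: 5)
  step 8: ref 3 -> HIT, frames=[1,3] (faults so far: 5)
  step 9: ref 2 -> FAULT, evict 3, frames=[1,2] (faults so far: 6)
  FIFO total faults: 6
--- LRU ---
  step 0: ref 3 -> FAULT, frames=[3,-] (faults so far: 1)
  step 1: ref 2 -> FAULT, frames=[3,2] (faults so far: 2)
  step 2: ref 3 -> HIT, frames=[3,2] (faults so far: 2)
  step 3: ref 5 -> FAULT, evict 2, frames=[3,5] (faults so far: 3)
  step 4: ref 3 -> HIT, frames=[3,5] (faults so far: 3)
  step 5: ref 3 -> HIT, frames=[3,5] (faults so far: 3)
  step 6: ref 1 -> FAULT, evict 5, frames=[3,1] (faults so far: 4)
  step 7: ref 3 -> HIT, frames=[3,1] (faults so far: 4)
  step 8: ref 3 -> HIT, frames=[3,1] (faults so far: 4)
  step 9: ref 2 -> FAULT, evict 1, frames=[3,2] (faults so far: 5)
  LRU total faults: 5
--- Optimal ---
  step 0: ref 3 -> FAULT, frames=[3,-] (faults so far: 1)
  step 1: ref 2 -> FAULT, frames=[3,2] (faults so far: 2)
  step 2: ref 3 -> HIT, frames=[3,2] (faults so far: 2)
  step 3: ref 5 -> FAULT, evict 2, frames=[3,5] (faults so far: 3)
  step 4: ref 3 -> HIT, frames=[3,5] (faults so far: 3)
  step 5: ref 3 -> HIT, frames=[3,5] (faults so far: 3)
  step 6: ref 1 -> FAULT, evict 5, frames=[3,1] (faults so far: 4)
  step 7: ref 3 -> HIT, frames=[3,1] (faults so far: 4)
  step 8: ref 3 -> HIT, frames=[3,1] (faults so far: 4)
  step 9: ref 2 -> FAULT, evict 1, frames=[3,2] (faults so far: 5)
  Optimal total faults: 5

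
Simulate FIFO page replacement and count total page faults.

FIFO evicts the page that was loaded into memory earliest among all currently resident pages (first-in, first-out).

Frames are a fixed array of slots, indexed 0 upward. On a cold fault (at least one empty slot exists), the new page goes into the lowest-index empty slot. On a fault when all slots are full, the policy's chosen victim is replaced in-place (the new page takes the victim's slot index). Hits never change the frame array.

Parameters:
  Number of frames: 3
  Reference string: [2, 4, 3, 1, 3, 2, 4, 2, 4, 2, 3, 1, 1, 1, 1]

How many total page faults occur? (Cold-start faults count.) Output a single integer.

Step 0: ref 2 → FAULT, frames=[2,-,-]
Step 1: ref 4 → FAULT, frames=[2,4,-]
Step 2: ref 3 → FAULT, frames=[2,4,3]
Step 3: ref 1 → FAULT (evict 2), frames=[1,4,3]
Step 4: ref 3 → HIT, frames=[1,4,3]
Step 5: ref 2 → FAULT (evict 4), frames=[1,2,3]
Step 6: ref 4 → FAULT (evict 3), frames=[1,2,4]
Step 7: ref 2 → HIT, frames=[1,2,4]
Step 8: ref 4 → HIT, frames=[1,2,4]
Step 9: ref 2 → HIT, frames=[1,2,4]
Step 10: ref 3 → FAULT (evict 1), frames=[3,2,4]
Step 11: ref 1 → FAULT (evict 2), frames=[3,1,4]
Step 12: ref 1 → HIT, frames=[3,1,4]
Step 13: ref 1 → HIT, frames=[3,1,4]
Step 14: ref 1 → HIT, frames=[3,1,4]
Total faults: 8

Answer: 8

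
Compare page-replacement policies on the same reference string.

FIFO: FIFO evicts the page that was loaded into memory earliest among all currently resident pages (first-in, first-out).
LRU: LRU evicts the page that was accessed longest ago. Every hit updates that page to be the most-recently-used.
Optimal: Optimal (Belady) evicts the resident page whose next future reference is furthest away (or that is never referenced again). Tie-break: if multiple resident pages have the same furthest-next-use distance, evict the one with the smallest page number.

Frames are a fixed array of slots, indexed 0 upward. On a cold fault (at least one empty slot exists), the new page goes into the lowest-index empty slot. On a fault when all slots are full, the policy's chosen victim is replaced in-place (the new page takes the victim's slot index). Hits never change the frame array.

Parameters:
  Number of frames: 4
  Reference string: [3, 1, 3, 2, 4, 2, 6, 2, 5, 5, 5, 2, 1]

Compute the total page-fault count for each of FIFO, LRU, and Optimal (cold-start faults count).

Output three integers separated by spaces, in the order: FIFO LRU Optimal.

--- FIFO ---
  step 0: ref 3 -> FAULT, frames=[3,-,-,-] (faults so far: 1)
  step 1: ref 1 -> FAULT, frames=[3,1,-,-] (faults so far: 2)
  step 2: ref 3 -> HIT, frames=[3,1,-,-] (faults so far: 2)
  step 3: ref 2 -> FAULT, frames=[3,1,2,-] (faults so far: 3)
  step 4: ref 4 -> FAULT, frames=[3,1,2,4] (faults so far: 4)
  step 5: ref 2 -> HIT, frames=[3,1,2,4] (faults so far: 4)
  step 6: ref 6 -> FAULT, evict 3, frames=[6,1,2,4] (faults so far: 5)
  step 7: ref 2 -> HIT, frames=[6,1,2,4] (faults so far: 5)
  step 8: ref 5 -> FAULT, evict 1, frames=[6,5,2,4] (faults so far: 6)
  step 9: ref 5 -> HIT, frames=[6,5,2,4] (faults so far: 6)
  step 10: ref 5 -> HIT, frames=[6,5,2,4] (faults so far: 6)
  step 11: ref 2 -> HIT, frames=[6,5,2,4] (faults so far: 6)
  step 12: ref 1 -> FAULT, evict 2, frames=[6,5,1,4] (faults so far: 7)
  FIFO total faults: 7
--- LRU ---
  step 0: ref 3 -> FAULT, frames=[3,-,-,-] (faults so far: 1)
  step 1: ref 1 -> FAULT, frames=[3,1,-,-] (faults so far: 2)
  step 2: ref 3 -> HIT, frames=[3,1,-,-] (faults so far: 2)
  step 3: ref 2 -> FAULT, frames=[3,1,2,-] (faults so far: 3)
  step 4: ref 4 -> FAULT, frames=[3,1,2,4] (faults so far: 4)
  step 5: ref 2 -> HIT, frames=[3,1,2,4] (faults so far: 4)
  step 6: ref 6 -> FAULT, evict 1, frames=[3,6,2,4] (faults so far: 5)
  step 7: ref 2 -> HIT, frames=[3,6,2,4] (faults so far: 5)
  step 8: ref 5 -> FAULT, evict 3, frames=[5,6,2,4] (faults so far: 6)
  step 9: ref 5 -> HIT, frames=[5,6,2,4] (faults so far: 6)
  step 10: ref 5 -> HIT, frames=[5,6,2,4] (faults so far: 6)
  step 11: ref 2 -> HIT, frames=[5,6,2,4] (faults so far: 6)
  step 12: ref 1 -> FAULT, evict 4, frames=[5,6,2,1] (faults so far: 7)
  LRU total faults: 7
--- Optimal ---
  step 0: ref 3 -> FAULT, frames=[3,-,-,-] (faults so far: 1)
  step 1: ref 1 -> FAULT, frames=[3,1,-,-] (faults so far: 2)
  step 2: ref 3 -> HIT, frames=[3,1,-,-] (faults so far: 2)
  step 3: ref 2 -> FAULT, frames=[3,1,2,-] (faults so far: 3)
  step 4: ref 4 -> FAULT, frames=[3,1,2,4] (faults so far: 4)
  step 5: ref 2 -> HIT, frames=[3,1,2,4] (faults so far: 4)
  step 6: ref 6 -> FAULT, evict 3, frames=[6,1,2,4] (faults so far: 5)
  step 7: ref 2 -> HIT, frames=[6,1,2,4] (faults so far: 5)
  step 8: ref 5 -> FAULT, evict 4, frames=[6,1,2,5] (faults so far: 6)
  step 9: ref 5 -> HIT, frames=[6,1,2,5] (faults so far: 6)
  step 10: ref 5 -> HIT, frames=[6,1,2,5] (faults so far: 6)
  step 11: ref 2 -> HIT, frames=[6,1,2,5] (faults so far: 6)
  step 12: ref 1 -> HIT, frames=[6,1,2,5] (faults so far: 6)
  Optimal total faults: 6

Answer: 7 7 6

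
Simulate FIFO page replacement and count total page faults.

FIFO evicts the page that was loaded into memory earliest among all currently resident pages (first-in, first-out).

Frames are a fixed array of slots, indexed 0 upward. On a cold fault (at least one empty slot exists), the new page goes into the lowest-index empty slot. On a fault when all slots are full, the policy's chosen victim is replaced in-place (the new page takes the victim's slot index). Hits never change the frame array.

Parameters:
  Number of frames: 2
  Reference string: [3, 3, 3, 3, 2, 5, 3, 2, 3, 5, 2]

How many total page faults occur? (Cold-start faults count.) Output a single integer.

Answer: 6

Derivation:
Step 0: ref 3 → FAULT, frames=[3,-]
Step 1: ref 3 → HIT, frames=[3,-]
Step 2: ref 3 → HIT, frames=[3,-]
Step 3: ref 3 → HIT, frames=[3,-]
Step 4: ref 2 → FAULT, frames=[3,2]
Step 5: ref 5 → FAULT (evict 3), frames=[5,2]
Step 6: ref 3 → FAULT (evict 2), frames=[5,3]
Step 7: ref 2 → FAULT (evict 5), frames=[2,3]
Step 8: ref 3 → HIT, frames=[2,3]
Step 9: ref 5 → FAULT (evict 3), frames=[2,5]
Step 10: ref 2 → HIT, frames=[2,5]
Total faults: 6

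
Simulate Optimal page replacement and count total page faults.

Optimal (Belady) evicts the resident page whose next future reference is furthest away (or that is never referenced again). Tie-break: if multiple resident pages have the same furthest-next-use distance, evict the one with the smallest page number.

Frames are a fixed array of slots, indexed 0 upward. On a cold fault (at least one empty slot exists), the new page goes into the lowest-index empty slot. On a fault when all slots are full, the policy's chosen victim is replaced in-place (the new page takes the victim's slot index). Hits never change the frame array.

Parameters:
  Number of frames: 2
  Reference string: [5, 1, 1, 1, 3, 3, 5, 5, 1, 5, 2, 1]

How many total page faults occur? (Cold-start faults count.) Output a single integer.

Answer: 5

Derivation:
Step 0: ref 5 → FAULT, frames=[5,-]
Step 1: ref 1 → FAULT, frames=[5,1]
Step 2: ref 1 → HIT, frames=[5,1]
Step 3: ref 1 → HIT, frames=[5,1]
Step 4: ref 3 → FAULT (evict 1), frames=[5,3]
Step 5: ref 3 → HIT, frames=[5,3]
Step 6: ref 5 → HIT, frames=[5,3]
Step 7: ref 5 → HIT, frames=[5,3]
Step 8: ref 1 → FAULT (evict 3), frames=[5,1]
Step 9: ref 5 → HIT, frames=[5,1]
Step 10: ref 2 → FAULT (evict 5), frames=[2,1]
Step 11: ref 1 → HIT, frames=[2,1]
Total faults: 5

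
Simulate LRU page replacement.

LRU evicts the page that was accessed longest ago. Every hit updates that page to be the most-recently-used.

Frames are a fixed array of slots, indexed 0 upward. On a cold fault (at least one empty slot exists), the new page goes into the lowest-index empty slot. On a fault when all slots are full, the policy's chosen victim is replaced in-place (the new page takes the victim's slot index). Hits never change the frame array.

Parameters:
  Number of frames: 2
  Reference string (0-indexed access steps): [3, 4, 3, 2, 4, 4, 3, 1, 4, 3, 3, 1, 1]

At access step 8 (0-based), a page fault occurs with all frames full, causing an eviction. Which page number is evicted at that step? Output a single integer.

Answer: 3

Derivation:
Step 0: ref 3 -> FAULT, frames=[3,-]
Step 1: ref 4 -> FAULT, frames=[3,4]
Step 2: ref 3 -> HIT, frames=[3,4]
Step 3: ref 2 -> FAULT, evict 4, frames=[3,2]
Step 4: ref 4 -> FAULT, evict 3, frames=[4,2]
Step 5: ref 4 -> HIT, frames=[4,2]
Step 6: ref 3 -> FAULT, evict 2, frames=[4,3]
Step 7: ref 1 -> FAULT, evict 4, frames=[1,3]
Step 8: ref 4 -> FAULT, evict 3, frames=[1,4]
At step 8: evicted page 3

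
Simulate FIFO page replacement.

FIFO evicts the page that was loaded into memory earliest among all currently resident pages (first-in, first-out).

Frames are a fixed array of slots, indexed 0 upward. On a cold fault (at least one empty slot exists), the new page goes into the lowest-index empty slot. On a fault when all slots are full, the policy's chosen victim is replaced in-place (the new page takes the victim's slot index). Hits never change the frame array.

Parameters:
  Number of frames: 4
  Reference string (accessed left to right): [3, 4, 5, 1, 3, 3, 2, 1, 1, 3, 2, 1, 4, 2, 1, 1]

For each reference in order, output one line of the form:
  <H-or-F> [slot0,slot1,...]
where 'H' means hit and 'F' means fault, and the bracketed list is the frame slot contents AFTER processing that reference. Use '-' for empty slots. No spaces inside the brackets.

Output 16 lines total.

F [3,-,-,-]
F [3,4,-,-]
F [3,4,5,-]
F [3,4,5,1]
H [3,4,5,1]
H [3,4,5,1]
F [2,4,5,1]
H [2,4,5,1]
H [2,4,5,1]
F [2,3,5,1]
H [2,3,5,1]
H [2,3,5,1]
F [2,3,4,1]
H [2,3,4,1]
H [2,3,4,1]
H [2,3,4,1]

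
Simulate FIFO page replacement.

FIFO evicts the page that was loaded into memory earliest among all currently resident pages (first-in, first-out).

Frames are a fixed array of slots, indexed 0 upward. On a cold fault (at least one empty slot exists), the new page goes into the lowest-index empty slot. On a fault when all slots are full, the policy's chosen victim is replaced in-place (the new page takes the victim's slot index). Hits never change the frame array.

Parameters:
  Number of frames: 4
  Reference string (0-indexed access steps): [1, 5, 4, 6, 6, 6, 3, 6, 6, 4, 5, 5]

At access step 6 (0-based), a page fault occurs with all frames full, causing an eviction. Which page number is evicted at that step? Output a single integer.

Step 0: ref 1 -> FAULT, frames=[1,-,-,-]
Step 1: ref 5 -> FAULT, frames=[1,5,-,-]
Step 2: ref 4 -> FAULT, frames=[1,5,4,-]
Step 3: ref 6 -> FAULT, frames=[1,5,4,6]
Step 4: ref 6 -> HIT, frames=[1,5,4,6]
Step 5: ref 6 -> HIT, frames=[1,5,4,6]
Step 6: ref 3 -> FAULT, evict 1, frames=[3,5,4,6]
At step 6: evicted page 1

Answer: 1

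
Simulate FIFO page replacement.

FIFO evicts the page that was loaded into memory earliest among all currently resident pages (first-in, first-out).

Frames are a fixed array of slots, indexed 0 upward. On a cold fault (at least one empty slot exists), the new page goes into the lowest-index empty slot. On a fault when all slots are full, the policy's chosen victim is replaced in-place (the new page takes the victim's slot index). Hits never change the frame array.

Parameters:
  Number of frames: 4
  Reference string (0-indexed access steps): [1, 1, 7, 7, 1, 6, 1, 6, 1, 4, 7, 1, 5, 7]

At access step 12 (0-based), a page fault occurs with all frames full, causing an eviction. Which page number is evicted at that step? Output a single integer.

Answer: 1

Derivation:
Step 0: ref 1 -> FAULT, frames=[1,-,-,-]
Step 1: ref 1 -> HIT, frames=[1,-,-,-]
Step 2: ref 7 -> FAULT, frames=[1,7,-,-]
Step 3: ref 7 -> HIT, frames=[1,7,-,-]
Step 4: ref 1 -> HIT, frames=[1,7,-,-]
Step 5: ref 6 -> FAULT, frames=[1,7,6,-]
Step 6: ref 1 -> HIT, frames=[1,7,6,-]
Step 7: ref 6 -> HIT, frames=[1,7,6,-]
Step 8: ref 1 -> HIT, frames=[1,7,6,-]
Step 9: ref 4 -> FAULT, frames=[1,7,6,4]
Step 10: ref 7 -> HIT, frames=[1,7,6,4]
Step 11: ref 1 -> HIT, frames=[1,7,6,4]
Step 12: ref 5 -> FAULT, evict 1, frames=[5,7,6,4]
At step 12: evicted page 1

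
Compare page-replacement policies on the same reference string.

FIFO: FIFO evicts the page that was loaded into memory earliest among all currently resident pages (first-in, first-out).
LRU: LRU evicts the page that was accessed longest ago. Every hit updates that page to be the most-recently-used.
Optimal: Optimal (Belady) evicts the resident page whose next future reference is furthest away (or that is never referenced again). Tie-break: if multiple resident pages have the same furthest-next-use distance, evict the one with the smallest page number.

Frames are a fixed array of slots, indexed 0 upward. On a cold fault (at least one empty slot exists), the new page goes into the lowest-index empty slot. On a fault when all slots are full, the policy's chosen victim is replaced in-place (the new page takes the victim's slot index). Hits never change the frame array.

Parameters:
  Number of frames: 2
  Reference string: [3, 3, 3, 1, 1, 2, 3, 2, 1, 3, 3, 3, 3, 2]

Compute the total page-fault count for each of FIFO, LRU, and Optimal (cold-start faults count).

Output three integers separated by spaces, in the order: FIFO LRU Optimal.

--- FIFO ---
  step 0: ref 3 -> FAULT, frames=[3,-] (faults so far: 1)
  step 1: ref 3 -> HIT, frames=[3,-] (faults so far: 1)
  step 2: ref 3 -> HIT, frames=[3,-] (faults so far: 1)
  step 3: ref 1 -> FAULT, frames=[3,1] (faults so far: 2)
  step 4: ref 1 -> HIT, frames=[3,1] (faults so far: 2)
  step 5: ref 2 -> FAULT, evict 3, frames=[2,1] (faults so far: 3)
  step 6: ref 3 -> FAULT, evict 1, frames=[2,3] (faults so far: 4)
  step 7: ref 2 -> HIT, frames=[2,3] (faults so far: 4)
  step 8: ref 1 -> FAULT, evict 2, frames=[1,3] (faults so far: 5)
  step 9: ref 3 -> HIT, frames=[1,3] (faults so far: 5)
  step 10: ref 3 -> HIT, frames=[1,3] (faults so far: 5)
  step 11: ref 3 -> HIT, frames=[1,3] (faults so far: 5)
  step 12: ref 3 -> HIT, frames=[1,3] (faults so far: 5)
  step 13: ref 2 -> FAULT, evict 3, frames=[1,2] (faults so far: 6)
  FIFO total faults: 6
--- LRU ---
  step 0: ref 3 -> FAULT, frames=[3,-] (faults so far: 1)
  step 1: ref 3 -> HIT, frames=[3,-] (faults so far: 1)
  step 2: ref 3 -> HIT, frames=[3,-] (faults so far: 1)
  step 3: ref 1 -> FAULT, frames=[3,1] (faults so far: 2)
  step 4: ref 1 -> HIT, frames=[3,1] (faults so far: 2)
  step 5: ref 2 -> FAULT, evict 3, frames=[2,1] (faults so far: 3)
  step 6: ref 3 -> FAULT, evict 1, frames=[2,3] (faults so far: 4)
  step 7: ref 2 -> HIT, frames=[2,3] (faults so far: 4)
  step 8: ref 1 -> FAULT, evict 3, frames=[2,1] (faults so far: 5)
  step 9: ref 3 -> FAULT, evict 2, frames=[3,1] (faults so far: 6)
  step 10: ref 3 -> HIT, frames=[3,1] (faults so far: 6)
  step 11: ref 3 -> HIT, frames=[3,1] (faults so far: 6)
  step 12: ref 3 -> HIT, frames=[3,1] (faults so far: 6)
  step 13: ref 2 -> FAULT, evict 1, frames=[3,2] (faults so far: 7)
  LRU total faults: 7
--- Optimal ---
  step 0: ref 3 -> FAULT, frames=[3,-] (faults so far: 1)
  step 1: ref 3 -> HIT, frames=[3,-] (faults so far: 1)
  step 2: ref 3 -> HIT, frames=[3,-] (faults so far: 1)
  step 3: ref 1 -> FAULT, frames=[3,1] (faults so far: 2)
  step 4: ref 1 -> HIT, frames=[3,1] (faults so far: 2)
  step 5: ref 2 -> FAULT, evict 1, frames=[3,2] (faults so far: 3)
  step 6: ref 3 -> HIT, frames=[3,2] (faults so far: 3)
  step 7: ref 2 -> HIT, frames=[3,2] (faults so far: 3)
  step 8: ref 1 -> FAULT, evict 2, frames=[3,1] (faults so far: 4)
  step 9: ref 3 -> HIT, frames=[3,1] (faults so far: 4)
  step 10: ref 3 -> HIT, frames=[3,1] (faults so far: 4)
  step 11: ref 3 -> HIT, frames=[3,1] (faults so far: 4)
  step 12: ref 3 -> HIT, frames=[3,1] (faults so far: 4)
  step 13: ref 2 -> FAULT, evict 1, frames=[3,2] (faults so far: 5)
  Optimal total faults: 5

Answer: 6 7 5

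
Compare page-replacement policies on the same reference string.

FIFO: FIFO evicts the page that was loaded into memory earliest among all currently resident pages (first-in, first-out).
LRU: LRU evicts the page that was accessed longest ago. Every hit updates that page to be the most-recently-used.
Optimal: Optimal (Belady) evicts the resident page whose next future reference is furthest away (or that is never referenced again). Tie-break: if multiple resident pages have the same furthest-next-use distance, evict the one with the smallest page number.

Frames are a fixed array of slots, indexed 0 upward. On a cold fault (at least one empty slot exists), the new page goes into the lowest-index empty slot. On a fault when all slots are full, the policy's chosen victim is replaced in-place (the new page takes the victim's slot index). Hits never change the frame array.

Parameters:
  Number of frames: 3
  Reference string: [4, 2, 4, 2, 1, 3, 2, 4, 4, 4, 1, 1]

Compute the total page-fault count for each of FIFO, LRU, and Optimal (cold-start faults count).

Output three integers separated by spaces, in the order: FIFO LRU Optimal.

--- FIFO ---
  step 0: ref 4 -> FAULT, frames=[4,-,-] (faults so far: 1)
  step 1: ref 2 -> FAULT, frames=[4,2,-] (faults so far: 2)
  step 2: ref 4 -> HIT, frames=[4,2,-] (faults so far: 2)
  step 3: ref 2 -> HIT, frames=[4,2,-] (faults so far: 2)
  step 4: ref 1 -> FAULT, frames=[4,2,1] (faults so far: 3)
  step 5: ref 3 -> FAULT, evict 4, frames=[3,2,1] (faults so far: 4)
  step 6: ref 2 -> HIT, frames=[3,2,1] (faults so far: 4)
  step 7: ref 4 -> FAULT, evict 2, frames=[3,4,1] (faults so far: 5)
  step 8: ref 4 -> HIT, frames=[3,4,1] (faults so far: 5)
  step 9: ref 4 -> HIT, frames=[3,4,1] (faults so far: 5)
  step 10: ref 1 -> HIT, frames=[3,4,1] (faults so far: 5)
  step 11: ref 1 -> HIT, frames=[3,4,1] (faults so far: 5)
  FIFO total faults: 5
--- LRU ---
  step 0: ref 4 -> FAULT, frames=[4,-,-] (faults so far: 1)
  step 1: ref 2 -> FAULT, frames=[4,2,-] (faults so far: 2)
  step 2: ref 4 -> HIT, frames=[4,2,-] (faults so far: 2)
  step 3: ref 2 -> HIT, frames=[4,2,-] (faults so far: 2)
  step 4: ref 1 -> FAULT, frames=[4,2,1] (faults so far: 3)
  step 5: ref 3 -> FAULT, evict 4, frames=[3,2,1] (faults so far: 4)
  step 6: ref 2 -> HIT, frames=[3,2,1] (faults so far: 4)
  step 7: ref 4 -> FAULT, evict 1, frames=[3,2,4] (faults so far: 5)
  step 8: ref 4 -> HIT, frames=[3,2,4] (faults so far: 5)
  step 9: ref 4 -> HIT, frames=[3,2,4] (faults so far: 5)
  step 10: ref 1 -> FAULT, evict 3, frames=[1,2,4] (faults so far: 6)
  step 11: ref 1 -> HIT, frames=[1,2,4] (faults so far: 6)
  LRU total faults: 6
--- Optimal ---
  step 0: ref 4 -> FAULT, frames=[4,-,-] (faults so far: 1)
  step 1: ref 2 -> FAULT, frames=[4,2,-] (faults so far: 2)
  step 2: ref 4 -> HIT, frames=[4,2,-] (faults so far: 2)
  step 3: ref 2 -> HIT, frames=[4,2,-] (faults so far: 2)
  step 4: ref 1 -> FAULT, frames=[4,2,1] (faults so far: 3)
  step 5: ref 3 -> FAULT, evict 1, frames=[4,2,3] (faults so far: 4)
  step 6: ref 2 -> HIT, frames=[4,2,3] (faults so far: 4)
  step 7: ref 4 -> HIT, frames=[4,2,3] (faults so far: 4)
  step 8: ref 4 -> HIT, frames=[4,2,3] (faults so far: 4)
  step 9: ref 4 -> HIT, frames=[4,2,3] (faults so far: 4)
  step 10: ref 1 -> FAULT, evict 2, frames=[4,1,3] (faults so far: 5)
  step 11: ref 1 -> HIT, frames=[4,1,3] (faults so far: 5)
  Optimal total faults: 5

Answer: 5 6 5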